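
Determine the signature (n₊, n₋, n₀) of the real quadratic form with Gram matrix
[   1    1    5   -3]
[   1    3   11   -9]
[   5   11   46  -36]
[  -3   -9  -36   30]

step 0: pivot 1 → sign +
step 1: pivot 2 → sign +
step 2: pivot 3 → sign +
step 3: row/col 3 already zero → sign 0
signature = (3, 0, 1)

Answer: (3, 0, 1)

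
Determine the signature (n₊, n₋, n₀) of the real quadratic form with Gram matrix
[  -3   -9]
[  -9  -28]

Answer: (0, 2, 0)

Derivation:
step 0: pivot -3 → sign −
step 1: pivot -1 → sign −
signature = (0, 2, 0)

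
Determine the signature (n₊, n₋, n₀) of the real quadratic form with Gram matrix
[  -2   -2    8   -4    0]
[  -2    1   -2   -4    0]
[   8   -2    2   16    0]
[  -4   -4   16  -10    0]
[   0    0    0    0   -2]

step 0: pivot -2 → sign −
step 1: pivot 3 → sign +
step 2: pivot 2/3 → sign +
step 3: pivot -2 → sign −
step 4: pivot -2 → sign −
signature = (2, 3, 0)

Answer: (2, 3, 0)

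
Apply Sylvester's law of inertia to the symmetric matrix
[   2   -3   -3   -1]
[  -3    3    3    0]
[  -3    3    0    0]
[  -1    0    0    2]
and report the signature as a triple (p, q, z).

step 0: pivot 2 → sign +
step 1: pivot -3/2 → sign −
step 2: pivot -3 → sign −
step 3: pivot 3 → sign +
signature = (2, 2, 0)

Answer: (2, 2, 0)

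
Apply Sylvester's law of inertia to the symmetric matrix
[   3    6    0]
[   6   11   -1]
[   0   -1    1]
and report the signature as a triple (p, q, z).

Answer: (2, 1, 0)

Derivation:
step 0: pivot 3 → sign +
step 1: pivot -1 → sign −
step 2: pivot 2 → sign +
signature = (2, 1, 0)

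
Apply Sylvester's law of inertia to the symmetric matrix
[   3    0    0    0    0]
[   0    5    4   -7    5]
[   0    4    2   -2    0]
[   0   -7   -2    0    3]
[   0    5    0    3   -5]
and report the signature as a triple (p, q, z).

Answer: (3, 2, 0)

Derivation:
step 0: pivot 3 → sign +
step 1: pivot 5 → sign +
step 2: pivot -6/5 → sign −
step 3: pivot 1 → sign +
step 4: pivot -2/3 → sign −
signature = (3, 2, 0)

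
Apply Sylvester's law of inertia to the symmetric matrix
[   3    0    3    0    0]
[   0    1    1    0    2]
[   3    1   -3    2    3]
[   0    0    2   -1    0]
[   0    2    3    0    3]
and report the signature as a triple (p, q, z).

step 0: pivot 3 → sign +
step 1: pivot 1 → sign +
step 2: pivot -7 → sign −
step 3: pivot -3/7 → sign −
step 4: pivot -2/3 → sign −
signature = (2, 3, 0)

Answer: (2, 3, 0)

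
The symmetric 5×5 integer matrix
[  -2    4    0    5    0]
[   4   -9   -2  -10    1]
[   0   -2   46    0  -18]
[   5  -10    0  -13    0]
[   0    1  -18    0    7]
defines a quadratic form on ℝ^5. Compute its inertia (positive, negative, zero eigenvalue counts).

Answer: (1, 3, 1)

Derivation:
step 0: pivot -2 → sign −
step 1: pivot -1 → sign −
step 2: pivot 50 → sign +
step 3: pivot -1/2 → sign −
step 4: row/col 4 already zero → sign 0
signature = (1, 3, 1)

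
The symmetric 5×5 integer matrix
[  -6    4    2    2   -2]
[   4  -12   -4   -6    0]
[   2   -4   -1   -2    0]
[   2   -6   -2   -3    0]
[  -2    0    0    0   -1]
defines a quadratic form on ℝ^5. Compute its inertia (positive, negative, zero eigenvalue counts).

step 0: pivot -6 → sign −
step 1: pivot -28/3 → sign −
step 2: pivot 3/7 → sign +
step 3: pivot -1/3 → sign −
step 4: row/col 4 already zero → sign 0
signature = (1, 3, 1)

Answer: (1, 3, 1)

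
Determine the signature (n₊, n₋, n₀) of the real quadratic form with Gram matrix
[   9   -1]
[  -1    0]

Answer: (1, 1, 0)

Derivation:
step 0: pivot 9 → sign +
step 1: pivot -1/9 → sign −
signature = (1, 1, 0)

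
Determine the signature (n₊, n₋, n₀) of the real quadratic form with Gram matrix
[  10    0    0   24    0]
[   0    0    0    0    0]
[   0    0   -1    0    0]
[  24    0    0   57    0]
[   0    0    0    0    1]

step 0: pivot 10 → sign +
step 1: pivot -1 → sign −
step 2: pivot -3/5 → sign −
step 3: pivot 1 → sign +
step 4: row/col 4 already zero → sign 0
signature = (2, 2, 1)

Answer: (2, 2, 1)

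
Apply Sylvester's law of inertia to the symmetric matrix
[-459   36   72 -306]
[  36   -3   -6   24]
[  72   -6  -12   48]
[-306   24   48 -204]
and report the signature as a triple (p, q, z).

step 0: pivot -459 → sign −
step 1: pivot -3/17 → sign −
step 2: row/col 2 already zero → sign 0
step 3: row/col 3 already zero → sign 0
signature = (0, 2, 2)

Answer: (0, 2, 2)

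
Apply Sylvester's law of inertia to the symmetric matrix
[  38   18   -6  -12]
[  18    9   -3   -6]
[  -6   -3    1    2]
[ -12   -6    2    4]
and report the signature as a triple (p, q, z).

step 0: pivot 38 → sign +
step 1: pivot 9/19 → sign +
step 2: row/col 2 already zero → sign 0
step 3: row/col 3 already zero → sign 0
signature = (2, 0, 2)

Answer: (2, 0, 2)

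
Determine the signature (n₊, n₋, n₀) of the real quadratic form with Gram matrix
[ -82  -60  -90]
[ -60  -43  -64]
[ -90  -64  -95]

Answer: (1, 2, 0)

Derivation:
step 0: pivot -82 → sign −
step 1: pivot 37/41 → sign +
step 2: pivot -1/37 → sign −
signature = (1, 2, 0)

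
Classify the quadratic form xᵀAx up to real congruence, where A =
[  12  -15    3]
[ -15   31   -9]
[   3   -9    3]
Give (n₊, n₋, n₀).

step 0: pivot 12 → sign +
step 1: pivot 49/4 → sign +
step 2: row/col 2 already zero → sign 0
signature = (2, 0, 1)

Answer: (2, 0, 1)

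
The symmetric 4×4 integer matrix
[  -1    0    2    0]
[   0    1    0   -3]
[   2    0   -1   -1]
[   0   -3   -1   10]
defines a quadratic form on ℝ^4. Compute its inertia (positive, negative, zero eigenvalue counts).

step 0: pivot -1 → sign −
step 1: pivot 1 → sign +
step 2: pivot 3 → sign +
step 3: pivot 2/3 → sign +
signature = (3, 1, 0)

Answer: (3, 1, 0)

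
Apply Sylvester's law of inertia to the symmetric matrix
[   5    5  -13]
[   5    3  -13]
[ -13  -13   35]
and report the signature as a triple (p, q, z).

Answer: (2, 1, 0)

Derivation:
step 0: pivot 5 → sign +
step 1: pivot -2 → sign −
step 2: pivot 6/5 → sign +
signature = (2, 1, 0)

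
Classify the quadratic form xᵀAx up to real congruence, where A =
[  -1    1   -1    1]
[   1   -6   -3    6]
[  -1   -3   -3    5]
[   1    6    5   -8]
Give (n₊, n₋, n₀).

step 0: pivot -1 → sign −
step 1: pivot -5 → sign −
step 2: pivot 6/5 → sign +
step 3: pivot 2/3 → sign +
signature = (2, 2, 0)

Answer: (2, 2, 0)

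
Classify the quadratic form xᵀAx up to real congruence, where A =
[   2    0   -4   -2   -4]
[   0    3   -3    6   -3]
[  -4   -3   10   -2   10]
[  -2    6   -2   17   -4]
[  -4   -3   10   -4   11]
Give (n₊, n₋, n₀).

Answer: (3, 2, 0)

Derivation:
step 0: pivot 2 → sign +
step 1: pivot 3 → sign +
step 2: pivot -1 → sign −
step 3: pivot 3 → sign +
step 4: pivot -1/3 → sign −
signature = (3, 2, 0)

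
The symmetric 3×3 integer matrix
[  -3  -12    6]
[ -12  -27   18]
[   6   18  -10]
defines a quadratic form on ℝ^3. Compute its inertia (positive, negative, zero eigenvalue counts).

Answer: (2, 1, 0)

Derivation:
step 0: pivot -3 → sign −
step 1: pivot 21 → sign +
step 2: pivot 2/7 → sign +
signature = (2, 1, 0)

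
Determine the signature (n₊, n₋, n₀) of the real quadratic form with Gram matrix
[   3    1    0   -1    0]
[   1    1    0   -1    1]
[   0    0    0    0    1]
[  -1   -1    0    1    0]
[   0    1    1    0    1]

step 0: pivot 3 → sign +
step 1: pivot 2/3 → sign +
step 2: pivot -1/2 → sign −
step 3: pivot 2 → sign +
step 4: row/col 4 already zero → sign 0
signature = (3, 1, 1)

Answer: (3, 1, 1)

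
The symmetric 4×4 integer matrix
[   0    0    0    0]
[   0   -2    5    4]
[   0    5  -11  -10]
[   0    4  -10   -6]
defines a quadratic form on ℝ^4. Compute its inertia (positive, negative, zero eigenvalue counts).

Answer: (2, 1, 1)

Derivation:
step 0: pivot -2 → sign −
step 1: pivot 3/2 → sign +
step 2: pivot 2 → sign +
step 3: row/col 3 already zero → sign 0
signature = (2, 1, 1)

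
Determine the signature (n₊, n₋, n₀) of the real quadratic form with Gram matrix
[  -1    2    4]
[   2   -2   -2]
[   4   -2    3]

Answer: (2, 1, 0)

Derivation:
step 0: pivot -1 → sign −
step 1: pivot 2 → sign +
step 2: pivot 1 → sign +
signature = (2, 1, 0)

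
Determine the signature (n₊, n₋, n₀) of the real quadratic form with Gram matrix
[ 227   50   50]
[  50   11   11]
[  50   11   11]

Answer: (1, 1, 1)

Derivation:
step 0: pivot 227 → sign +
step 1: pivot -3/227 → sign −
step 2: row/col 2 already zero → sign 0
signature = (1, 1, 1)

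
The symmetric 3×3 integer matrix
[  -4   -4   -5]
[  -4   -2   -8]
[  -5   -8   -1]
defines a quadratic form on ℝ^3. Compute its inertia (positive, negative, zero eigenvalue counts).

step 0: pivot -4 → sign −
step 1: pivot 2 → sign +
step 2: pivot 3/4 → sign +
signature = (2, 1, 0)

Answer: (2, 1, 0)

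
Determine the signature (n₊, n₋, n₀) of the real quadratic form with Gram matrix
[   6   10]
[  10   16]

Answer: (1, 1, 0)

Derivation:
step 0: pivot 6 → sign +
step 1: pivot -2/3 → sign −
signature = (1, 1, 0)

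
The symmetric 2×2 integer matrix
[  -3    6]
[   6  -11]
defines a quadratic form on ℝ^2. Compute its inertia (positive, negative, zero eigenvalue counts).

Answer: (1, 1, 0)

Derivation:
step 0: pivot -3 → sign −
step 1: pivot 1 → sign +
signature = (1, 1, 0)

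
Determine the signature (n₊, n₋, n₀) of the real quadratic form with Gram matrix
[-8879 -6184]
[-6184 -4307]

step 0: pivot -8879 → sign −
step 1: pivot 3/8879 → sign +
signature = (1, 1, 0)

Answer: (1, 1, 0)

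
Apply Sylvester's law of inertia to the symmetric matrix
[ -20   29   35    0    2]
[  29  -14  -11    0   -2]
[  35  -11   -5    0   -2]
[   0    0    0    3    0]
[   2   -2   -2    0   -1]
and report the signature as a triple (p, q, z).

step 0: pivot -20 → sign −
step 1: pivot 561/20 → sign +
step 2: pivot -15/187 → sign −
step 3: pivot 3 → sign +
step 4: pivot -1/5 → sign −
signature = (2, 3, 0)

Answer: (2, 3, 0)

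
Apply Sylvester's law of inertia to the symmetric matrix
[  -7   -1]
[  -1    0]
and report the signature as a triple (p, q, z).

step 0: pivot -7 → sign −
step 1: pivot 1/7 → sign +
signature = (1, 1, 0)

Answer: (1, 1, 0)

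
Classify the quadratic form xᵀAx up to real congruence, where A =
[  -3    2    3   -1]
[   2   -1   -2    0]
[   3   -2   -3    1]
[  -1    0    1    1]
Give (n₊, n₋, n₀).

Answer: (1, 1, 2)

Derivation:
step 0: pivot -3 → sign −
step 1: pivot 1/3 → sign +
step 2: row/col 2 already zero → sign 0
step 3: row/col 3 already zero → sign 0
signature = (1, 1, 2)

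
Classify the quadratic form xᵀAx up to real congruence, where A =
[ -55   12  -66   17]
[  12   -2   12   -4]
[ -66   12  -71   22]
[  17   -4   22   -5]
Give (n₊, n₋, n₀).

step 0: pivot -55 → sign −
step 1: pivot 34/55 → sign +
step 2: pivot -19/17 → sign −
step 3: pivot 6/19 → sign +
signature = (2, 2, 0)

Answer: (2, 2, 0)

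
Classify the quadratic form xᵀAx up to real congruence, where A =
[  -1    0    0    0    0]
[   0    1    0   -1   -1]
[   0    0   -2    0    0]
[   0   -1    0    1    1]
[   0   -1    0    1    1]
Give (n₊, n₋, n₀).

Answer: (1, 2, 2)

Derivation:
step 0: pivot -1 → sign −
step 1: pivot 1 → sign +
step 2: pivot -2 → sign −
step 3: row/col 3 already zero → sign 0
step 4: row/col 4 already zero → sign 0
signature = (1, 2, 2)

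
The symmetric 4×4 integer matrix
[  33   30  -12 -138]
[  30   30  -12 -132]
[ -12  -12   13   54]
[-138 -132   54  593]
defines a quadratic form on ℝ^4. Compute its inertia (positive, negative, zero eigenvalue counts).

Answer: (4, 0, 0)

Derivation:
step 0: pivot 33 → sign +
step 1: pivot 30/11 → sign +
step 2: pivot 41/5 → sign +
step 3: pivot 1/41 → sign +
signature = (4, 0, 0)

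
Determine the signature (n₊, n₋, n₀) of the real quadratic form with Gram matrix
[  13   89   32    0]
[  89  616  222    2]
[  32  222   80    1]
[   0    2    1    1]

step 0: pivot 13 → sign +
step 1: pivot 87/13 → sign +
step 2: pivot -4/87 → sign −
step 3: pivot 3/4 → sign +
signature = (3, 1, 0)

Answer: (3, 1, 0)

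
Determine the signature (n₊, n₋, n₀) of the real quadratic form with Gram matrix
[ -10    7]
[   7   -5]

step 0: pivot -10 → sign −
step 1: pivot -1/10 → sign −
signature = (0, 2, 0)

Answer: (0, 2, 0)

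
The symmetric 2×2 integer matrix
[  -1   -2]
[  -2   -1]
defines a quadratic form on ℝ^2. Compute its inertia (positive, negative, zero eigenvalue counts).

step 0: pivot -1 → sign −
step 1: pivot 3 → sign +
signature = (1, 1, 0)

Answer: (1, 1, 0)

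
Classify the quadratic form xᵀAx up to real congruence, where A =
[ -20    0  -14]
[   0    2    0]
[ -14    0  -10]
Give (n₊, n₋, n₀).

step 0: pivot -20 → sign −
step 1: pivot 2 → sign +
step 2: pivot -1/5 → sign −
signature = (1, 2, 0)

Answer: (1, 2, 0)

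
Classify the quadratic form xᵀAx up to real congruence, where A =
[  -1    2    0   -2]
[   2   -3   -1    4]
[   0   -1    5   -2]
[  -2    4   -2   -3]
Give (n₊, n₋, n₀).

Answer: (2, 1, 1)

Derivation:
step 0: pivot -1 → sign −
step 1: pivot 1 → sign +
step 2: pivot 4 → sign +
step 3: row/col 3 already zero → sign 0
signature = (2, 1, 1)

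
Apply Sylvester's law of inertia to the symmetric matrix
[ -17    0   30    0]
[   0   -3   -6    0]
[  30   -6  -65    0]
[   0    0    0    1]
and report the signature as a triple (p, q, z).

step 0: pivot -17 → sign −
step 1: pivot -3 → sign −
step 2: pivot -1/17 → sign −
step 3: pivot 1 → sign +
signature = (1, 3, 0)

Answer: (1, 3, 0)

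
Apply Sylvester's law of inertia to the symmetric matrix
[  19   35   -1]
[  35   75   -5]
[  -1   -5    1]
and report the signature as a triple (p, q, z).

Answer: (2, 0, 1)

Derivation:
step 0: pivot 19 → sign +
step 1: pivot 200/19 → sign +
step 2: row/col 2 already zero → sign 0
signature = (2, 0, 1)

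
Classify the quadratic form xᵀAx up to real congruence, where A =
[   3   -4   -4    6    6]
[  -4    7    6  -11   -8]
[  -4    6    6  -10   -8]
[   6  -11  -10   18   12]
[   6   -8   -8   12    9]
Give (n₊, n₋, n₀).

step 0: pivot 3 → sign +
step 1: pivot 5/3 → sign +
step 2: pivot 2/5 → sign +
step 3: pivot -1 → sign −
step 4: pivot -3 → sign −
signature = (3, 2, 0)

Answer: (3, 2, 0)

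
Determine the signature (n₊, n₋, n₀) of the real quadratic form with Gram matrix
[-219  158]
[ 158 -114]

step 0: pivot -219 → sign −
step 1: pivot -2/219 → sign −
signature = (0, 2, 0)

Answer: (0, 2, 0)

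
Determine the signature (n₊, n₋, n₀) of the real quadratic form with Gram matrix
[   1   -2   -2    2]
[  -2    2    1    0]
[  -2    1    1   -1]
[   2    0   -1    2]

Answer: (2, 1, 1)

Derivation:
step 0: pivot 1 → sign +
step 1: pivot -2 → sign −
step 2: pivot 3/2 → sign +
step 3: row/col 3 already zero → sign 0
signature = (2, 1, 1)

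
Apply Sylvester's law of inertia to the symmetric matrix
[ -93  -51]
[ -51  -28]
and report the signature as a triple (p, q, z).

Answer: (0, 2, 0)

Derivation:
step 0: pivot -93 → sign −
step 1: pivot -1/31 → sign −
signature = (0, 2, 0)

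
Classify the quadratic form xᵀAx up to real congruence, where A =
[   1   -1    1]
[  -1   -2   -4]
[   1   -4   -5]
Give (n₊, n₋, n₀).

Answer: (1, 2, 0)

Derivation:
step 0: pivot 1 → sign +
step 1: pivot -3 → sign −
step 2: pivot -3 → sign −
signature = (1, 2, 0)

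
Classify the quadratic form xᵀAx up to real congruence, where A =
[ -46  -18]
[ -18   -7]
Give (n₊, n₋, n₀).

step 0: pivot -46 → sign −
step 1: pivot 1/23 → sign +
signature = (1, 1, 0)

Answer: (1, 1, 0)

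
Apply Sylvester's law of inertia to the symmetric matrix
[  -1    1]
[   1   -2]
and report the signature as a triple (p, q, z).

Answer: (0, 2, 0)

Derivation:
step 0: pivot -1 → sign −
step 1: pivot -1 → sign −
signature = (0, 2, 0)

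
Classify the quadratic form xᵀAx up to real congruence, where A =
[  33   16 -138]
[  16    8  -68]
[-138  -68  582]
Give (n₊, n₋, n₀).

Answer: (2, 0, 1)

Derivation:
step 0: pivot 33 → sign +
step 1: pivot 8/33 → sign +
step 2: row/col 2 already zero → sign 0
signature = (2, 0, 1)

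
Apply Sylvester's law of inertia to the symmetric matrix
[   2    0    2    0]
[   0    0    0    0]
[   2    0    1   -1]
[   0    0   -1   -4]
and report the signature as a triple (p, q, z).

Answer: (1, 2, 1)

Derivation:
step 0: pivot 2 → sign +
step 1: pivot -1 → sign −
step 2: pivot -3 → sign −
step 3: row/col 3 already zero → sign 0
signature = (1, 2, 1)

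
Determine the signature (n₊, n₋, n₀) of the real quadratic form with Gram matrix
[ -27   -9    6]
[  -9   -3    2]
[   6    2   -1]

step 0: pivot -27 → sign −
step 1: pivot 1/3 → sign +
step 2: row/col 2 already zero → sign 0
signature = (1, 1, 1)

Answer: (1, 1, 1)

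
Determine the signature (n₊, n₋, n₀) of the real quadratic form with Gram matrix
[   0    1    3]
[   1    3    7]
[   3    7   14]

step 0: pivot 3 → sign +
step 1: pivot -1/3 → sign −
step 2: pivot -1 → sign −
signature = (1, 2, 0)

Answer: (1, 2, 0)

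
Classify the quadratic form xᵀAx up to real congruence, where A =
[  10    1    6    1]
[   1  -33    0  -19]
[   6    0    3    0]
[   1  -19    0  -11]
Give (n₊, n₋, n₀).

step 0: pivot 10 → sign +
step 1: pivot -331/10 → sign −
step 2: pivot -195/331 → sign −
step 3: pivot 2/65 → sign +
signature = (2, 2, 0)

Answer: (2, 2, 0)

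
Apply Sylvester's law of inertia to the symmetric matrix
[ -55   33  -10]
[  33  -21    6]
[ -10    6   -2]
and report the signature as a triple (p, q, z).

Answer: (0, 3, 0)

Derivation:
step 0: pivot -55 → sign −
step 1: pivot -6/5 → sign −
step 2: pivot -2/11 → sign −
signature = (0, 3, 0)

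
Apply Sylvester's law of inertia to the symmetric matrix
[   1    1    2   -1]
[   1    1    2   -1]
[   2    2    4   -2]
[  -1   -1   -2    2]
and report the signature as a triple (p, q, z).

step 0: pivot 1 → sign +
step 1: pivot 1 → sign +
step 2: row/col 2 already zero → sign 0
step 3: row/col 3 already zero → sign 0
signature = (2, 0, 2)

Answer: (2, 0, 2)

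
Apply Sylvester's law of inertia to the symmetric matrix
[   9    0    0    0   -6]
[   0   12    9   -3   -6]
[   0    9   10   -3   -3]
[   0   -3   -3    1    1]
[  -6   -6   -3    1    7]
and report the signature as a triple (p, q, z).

Answer: (4, 1, 0)

Derivation:
step 0: pivot 9 → sign +
step 1: pivot 12 → sign +
step 2: pivot 13/4 → sign +
step 3: pivot 1/13 → sign +
step 4: pivot -1 → sign −
signature = (4, 1, 0)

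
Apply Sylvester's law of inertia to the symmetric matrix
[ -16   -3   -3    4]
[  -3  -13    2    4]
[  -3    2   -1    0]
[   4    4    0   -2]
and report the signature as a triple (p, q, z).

step 0: pivot -16 → sign −
step 1: pivot -199/16 → sign −
step 2: pivot 18/199 → sign +
step 3: pivot -2/9 → sign −
signature = (1, 3, 0)

Answer: (1, 3, 0)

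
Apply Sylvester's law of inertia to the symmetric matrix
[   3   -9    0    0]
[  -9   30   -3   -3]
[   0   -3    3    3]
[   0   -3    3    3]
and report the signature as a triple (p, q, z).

step 0: pivot 3 → sign +
step 1: pivot 3 → sign +
step 2: row/col 2 already zero → sign 0
step 3: row/col 3 already zero → sign 0
signature = (2, 0, 2)

Answer: (2, 0, 2)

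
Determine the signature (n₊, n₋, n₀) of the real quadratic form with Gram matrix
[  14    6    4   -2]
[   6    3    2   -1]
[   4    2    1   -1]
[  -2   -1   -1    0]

step 0: pivot 14 → sign +
step 1: pivot 3/7 → sign +
step 2: pivot -1/3 → sign −
step 3: row/col 3 already zero → sign 0
signature = (2, 1, 1)

Answer: (2, 1, 1)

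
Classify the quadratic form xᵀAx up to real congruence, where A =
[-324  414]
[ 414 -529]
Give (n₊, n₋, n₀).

step 0: pivot -324 → sign −
step 1: row/col 1 already zero → sign 0
signature = (0, 1, 1)

Answer: (0, 1, 1)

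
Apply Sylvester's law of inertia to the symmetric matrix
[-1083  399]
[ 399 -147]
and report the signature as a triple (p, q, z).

Answer: (0, 1, 1)

Derivation:
step 0: pivot -1083 → sign −
step 1: row/col 1 already zero → sign 0
signature = (0, 1, 1)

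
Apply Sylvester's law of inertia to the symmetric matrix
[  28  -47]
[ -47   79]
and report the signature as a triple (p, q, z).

step 0: pivot 28 → sign +
step 1: pivot 3/28 → sign +
signature = (2, 0, 0)

Answer: (2, 0, 0)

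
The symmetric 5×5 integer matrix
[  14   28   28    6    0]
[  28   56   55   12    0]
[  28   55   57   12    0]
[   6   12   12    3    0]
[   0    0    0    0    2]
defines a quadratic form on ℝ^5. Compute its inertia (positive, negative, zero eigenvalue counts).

Answer: (4, 1, 0)

Derivation:
step 0: pivot 14 → sign +
step 1: pivot 1 → sign +
step 2: pivot -1 → sign −
step 3: pivot 3/7 → sign +
step 4: pivot 2 → sign +
signature = (4, 1, 0)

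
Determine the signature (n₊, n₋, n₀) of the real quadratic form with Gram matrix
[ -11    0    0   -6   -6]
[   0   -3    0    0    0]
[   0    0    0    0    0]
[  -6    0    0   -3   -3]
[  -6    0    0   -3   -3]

Answer: (1, 2, 2)

Derivation:
step 0: pivot -11 → sign −
step 1: pivot -3 → sign −
step 2: pivot 3/11 → sign +
step 3: row/col 3 already zero → sign 0
step 4: row/col 4 already zero → sign 0
signature = (1, 2, 2)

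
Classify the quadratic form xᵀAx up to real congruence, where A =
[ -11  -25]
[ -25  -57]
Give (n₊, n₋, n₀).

Answer: (0, 2, 0)

Derivation:
step 0: pivot -11 → sign −
step 1: pivot -2/11 → sign −
signature = (0, 2, 0)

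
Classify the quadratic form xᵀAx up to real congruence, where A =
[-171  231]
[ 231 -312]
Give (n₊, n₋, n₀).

step 0: pivot -171 → sign −
step 1: pivot 1/19 → sign +
signature = (1, 1, 0)

Answer: (1, 1, 0)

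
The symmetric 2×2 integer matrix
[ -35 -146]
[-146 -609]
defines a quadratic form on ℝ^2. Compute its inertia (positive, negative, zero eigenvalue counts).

Answer: (1, 1, 0)

Derivation:
step 0: pivot -35 → sign −
step 1: pivot 1/35 → sign +
signature = (1, 1, 0)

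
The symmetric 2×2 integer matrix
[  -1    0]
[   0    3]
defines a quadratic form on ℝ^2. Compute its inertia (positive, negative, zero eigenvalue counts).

Answer: (1, 1, 0)

Derivation:
step 0: pivot -1 → sign −
step 1: pivot 3 → sign +
signature = (1, 1, 0)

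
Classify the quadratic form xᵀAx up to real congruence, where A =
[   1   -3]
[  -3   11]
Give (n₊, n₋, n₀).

step 0: pivot 1 → sign +
step 1: pivot 2 → sign +
signature = (2, 0, 0)

Answer: (2, 0, 0)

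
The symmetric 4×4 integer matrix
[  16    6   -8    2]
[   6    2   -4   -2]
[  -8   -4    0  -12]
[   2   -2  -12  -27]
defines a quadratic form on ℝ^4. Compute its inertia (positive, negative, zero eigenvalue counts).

Answer: (2, 1, 1)

Derivation:
step 0: pivot 16 → sign +
step 1: pivot -1/4 → sign −
step 2: pivot 3 → sign +
step 3: row/col 3 already zero → sign 0
signature = (2, 1, 1)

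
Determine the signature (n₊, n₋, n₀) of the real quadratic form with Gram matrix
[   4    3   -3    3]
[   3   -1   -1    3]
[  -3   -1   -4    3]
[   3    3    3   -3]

Answer: (2, 2, 0)

Derivation:
step 0: pivot 4 → sign +
step 1: pivot -13/4 → sign −
step 2: pivot -75/13 → sign −
step 3: pivot 6/25 → sign +
signature = (2, 2, 0)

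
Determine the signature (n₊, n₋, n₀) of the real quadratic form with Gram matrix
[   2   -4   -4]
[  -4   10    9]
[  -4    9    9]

Answer: (3, 0, 0)

Derivation:
step 0: pivot 2 → sign +
step 1: pivot 2 → sign +
step 2: pivot 1/2 → sign +
signature = (3, 0, 0)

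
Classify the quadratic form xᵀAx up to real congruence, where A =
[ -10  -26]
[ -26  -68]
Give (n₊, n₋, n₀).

step 0: pivot -10 → sign −
step 1: pivot -2/5 → sign −
signature = (0, 2, 0)

Answer: (0, 2, 0)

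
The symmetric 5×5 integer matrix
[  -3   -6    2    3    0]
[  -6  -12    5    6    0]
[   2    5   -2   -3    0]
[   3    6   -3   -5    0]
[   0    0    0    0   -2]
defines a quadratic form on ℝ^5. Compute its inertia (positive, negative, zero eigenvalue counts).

Answer: (1, 4, 0)

Derivation:
step 0: pivot -3 → sign −
step 1: pivot -2/3 → sign −
step 2: pivot 3/2 → sign +
step 3: pivot -2 → sign −
step 4: pivot -2 → sign −
signature = (1, 4, 0)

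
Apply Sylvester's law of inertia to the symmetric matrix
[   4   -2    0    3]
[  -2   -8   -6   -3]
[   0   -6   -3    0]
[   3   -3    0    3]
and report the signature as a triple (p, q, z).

Answer: (2, 1, 1)

Derivation:
step 0: pivot 4 → sign +
step 1: pivot -9 → sign −
step 2: pivot 1 → sign +
step 3: row/col 3 already zero → sign 0
signature = (2, 1, 1)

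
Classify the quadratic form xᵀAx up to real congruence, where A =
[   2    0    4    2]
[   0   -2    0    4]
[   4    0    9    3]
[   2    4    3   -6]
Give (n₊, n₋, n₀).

step 0: pivot 2 → sign +
step 1: pivot -2 → sign −
step 2: pivot 1 → sign +
step 3: pivot -1 → sign −
signature = (2, 2, 0)

Answer: (2, 2, 0)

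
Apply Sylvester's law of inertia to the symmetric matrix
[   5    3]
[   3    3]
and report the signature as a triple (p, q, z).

Answer: (2, 0, 0)

Derivation:
step 0: pivot 5 → sign +
step 1: pivot 6/5 → sign +
signature = (2, 0, 0)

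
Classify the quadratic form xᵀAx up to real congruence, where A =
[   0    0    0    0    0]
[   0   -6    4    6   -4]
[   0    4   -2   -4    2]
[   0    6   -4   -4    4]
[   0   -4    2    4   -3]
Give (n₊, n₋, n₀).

step 0: pivot -6 → sign −
step 1: pivot 2/3 → sign +
step 2: pivot 2 → sign +
step 3: pivot -1 → sign −
step 4: row/col 4 already zero → sign 0
signature = (2, 2, 1)

Answer: (2, 2, 1)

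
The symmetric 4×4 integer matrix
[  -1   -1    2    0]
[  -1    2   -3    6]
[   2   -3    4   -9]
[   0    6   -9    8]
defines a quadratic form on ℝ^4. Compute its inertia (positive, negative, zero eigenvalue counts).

Answer: (1, 3, 0)

Derivation:
step 0: pivot -1 → sign −
step 1: pivot 3 → sign +
step 2: pivot -1/3 → sign −
step 3: pivot -1 → sign −
signature = (1, 3, 0)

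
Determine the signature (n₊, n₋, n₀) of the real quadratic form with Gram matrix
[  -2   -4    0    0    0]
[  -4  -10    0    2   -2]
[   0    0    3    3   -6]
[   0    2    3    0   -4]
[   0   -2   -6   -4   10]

Answer: (1, 3, 1)

Derivation:
step 0: pivot -2 → sign −
step 1: pivot -2 → sign −
step 2: pivot 3 → sign +
step 3: pivot -1 → sign −
step 4: row/col 4 already zero → sign 0
signature = (1, 3, 1)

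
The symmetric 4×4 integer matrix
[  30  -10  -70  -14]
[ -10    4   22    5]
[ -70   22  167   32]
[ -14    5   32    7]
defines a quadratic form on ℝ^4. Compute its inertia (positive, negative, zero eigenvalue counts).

Answer: (4, 0, 0)

Derivation:
step 0: pivot 30 → sign +
step 1: pivot 2/3 → sign +
step 2: pivot 1 → sign +
step 3: pivot 3/10 → sign +
signature = (4, 0, 0)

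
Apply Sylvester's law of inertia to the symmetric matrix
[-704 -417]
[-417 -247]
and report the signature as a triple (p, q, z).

Answer: (1, 1, 0)

Derivation:
step 0: pivot -704 → sign −
step 1: pivot 1/704 → sign +
signature = (1, 1, 0)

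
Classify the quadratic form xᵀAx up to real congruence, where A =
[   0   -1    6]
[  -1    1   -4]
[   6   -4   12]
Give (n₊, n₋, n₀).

Answer: (1, 1, 1)

Derivation:
step 0: pivot 1 → sign +
step 1: pivot -1 → sign −
step 2: row/col 2 already zero → sign 0
signature = (1, 1, 1)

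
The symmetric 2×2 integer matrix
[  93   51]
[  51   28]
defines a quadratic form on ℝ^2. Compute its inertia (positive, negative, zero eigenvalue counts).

Answer: (2, 0, 0)

Derivation:
step 0: pivot 93 → sign +
step 1: pivot 1/31 → sign +
signature = (2, 0, 0)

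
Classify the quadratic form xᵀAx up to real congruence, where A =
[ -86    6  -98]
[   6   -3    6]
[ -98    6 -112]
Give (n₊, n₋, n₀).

Answer: (0, 3, 0)

Derivation:
step 0: pivot -86 → sign −
step 1: pivot -111/43 → sign −
step 2: pivot -2/37 → sign −
signature = (0, 3, 0)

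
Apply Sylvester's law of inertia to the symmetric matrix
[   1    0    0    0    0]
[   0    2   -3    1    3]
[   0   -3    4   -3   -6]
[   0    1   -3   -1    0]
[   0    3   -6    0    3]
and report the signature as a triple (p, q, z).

Answer: (3, 1, 1)

Derivation:
step 0: pivot 1 → sign +
step 1: pivot 2 → sign +
step 2: pivot -1/2 → sign −
step 3: pivot 3 → sign +
step 4: row/col 4 already zero → sign 0
signature = (3, 1, 1)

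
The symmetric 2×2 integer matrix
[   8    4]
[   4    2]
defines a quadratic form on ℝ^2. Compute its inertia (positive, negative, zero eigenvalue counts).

step 0: pivot 8 → sign +
step 1: row/col 1 already zero → sign 0
signature = (1, 0, 1)

Answer: (1, 0, 1)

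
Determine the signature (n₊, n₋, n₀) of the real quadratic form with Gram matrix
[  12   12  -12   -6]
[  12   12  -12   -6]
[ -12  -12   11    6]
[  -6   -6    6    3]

step 0: pivot 12 → sign +
step 1: pivot -1 → sign −
step 2: row/col 2 already zero → sign 0
step 3: row/col 3 already zero → sign 0
signature = (1, 1, 2)

Answer: (1, 1, 2)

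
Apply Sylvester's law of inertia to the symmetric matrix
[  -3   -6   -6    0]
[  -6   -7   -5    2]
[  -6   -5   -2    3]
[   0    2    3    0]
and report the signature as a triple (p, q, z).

step 0: pivot -3 → sign −
step 1: pivot 5 → sign +
step 2: pivot 1/5 → sign +
step 3: pivot -1 → sign −
signature = (2, 2, 0)

Answer: (2, 2, 0)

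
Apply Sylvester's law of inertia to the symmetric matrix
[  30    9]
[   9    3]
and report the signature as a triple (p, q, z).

step 0: pivot 30 → sign +
step 1: pivot 3/10 → sign +
signature = (2, 0, 0)

Answer: (2, 0, 0)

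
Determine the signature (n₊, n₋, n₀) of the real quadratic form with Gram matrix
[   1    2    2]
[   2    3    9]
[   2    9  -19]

step 0: pivot 1 → sign +
step 1: pivot -1 → sign −
step 2: pivot 2 → sign +
signature = (2, 1, 0)

Answer: (2, 1, 0)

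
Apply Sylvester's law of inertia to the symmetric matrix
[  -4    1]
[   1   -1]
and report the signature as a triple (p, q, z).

step 0: pivot -4 → sign −
step 1: pivot -3/4 → sign −
signature = (0, 2, 0)

Answer: (0, 2, 0)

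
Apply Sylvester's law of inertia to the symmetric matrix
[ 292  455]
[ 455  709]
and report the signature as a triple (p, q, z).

step 0: pivot 292 → sign +
step 1: pivot 3/292 → sign +
signature = (2, 0, 0)

Answer: (2, 0, 0)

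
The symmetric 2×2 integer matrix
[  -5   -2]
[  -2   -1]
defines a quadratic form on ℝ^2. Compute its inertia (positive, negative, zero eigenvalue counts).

Answer: (0, 2, 0)

Derivation:
step 0: pivot -5 → sign −
step 1: pivot -1/5 → sign −
signature = (0, 2, 0)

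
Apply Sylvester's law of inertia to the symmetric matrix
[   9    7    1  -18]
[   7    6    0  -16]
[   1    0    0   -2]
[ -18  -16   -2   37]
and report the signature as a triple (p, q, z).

step 0: pivot 9 → sign +
step 1: pivot 5/9 → sign +
step 2: pivot -6/5 → sign −
step 3: pivot 1/3 → sign +
signature = (3, 1, 0)

Answer: (3, 1, 0)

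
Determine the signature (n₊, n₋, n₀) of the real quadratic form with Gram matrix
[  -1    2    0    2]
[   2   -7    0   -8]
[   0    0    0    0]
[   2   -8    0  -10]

Answer: (0, 3, 1)

Derivation:
step 0: pivot -1 → sign −
step 1: pivot -3 → sign −
step 2: pivot -2/3 → sign −
step 3: row/col 3 already zero → sign 0
signature = (0, 3, 1)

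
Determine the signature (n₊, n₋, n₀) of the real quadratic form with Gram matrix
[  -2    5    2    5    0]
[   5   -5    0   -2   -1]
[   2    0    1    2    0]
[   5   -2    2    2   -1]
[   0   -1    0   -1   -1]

Answer: (2, 3, 0)

Derivation:
step 0: pivot -2 → sign −
step 1: pivot 15/2 → sign +
step 2: pivot -1/3 → sign −
step 3: pivot -1/5 → sign −
step 4: pivot 1 → sign +
signature = (2, 3, 0)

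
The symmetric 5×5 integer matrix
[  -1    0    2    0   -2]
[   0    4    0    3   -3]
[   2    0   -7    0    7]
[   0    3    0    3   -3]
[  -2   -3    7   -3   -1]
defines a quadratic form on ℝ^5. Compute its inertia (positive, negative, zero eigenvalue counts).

step 0: pivot -1 → sign −
step 1: pivot 4 → sign +
step 2: pivot -3 → sign −
step 3: pivot 3/4 → sign +
step 4: pivot 3 → sign +
signature = (3, 2, 0)

Answer: (3, 2, 0)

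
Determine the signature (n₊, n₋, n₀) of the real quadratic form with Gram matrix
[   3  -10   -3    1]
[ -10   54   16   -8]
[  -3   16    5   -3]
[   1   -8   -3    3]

step 0: pivot 3 → sign +
step 1: pivot 62/3 → sign +
step 2: pivot 8/31 → sign +
step 3: row/col 3 already zero → sign 0
signature = (3, 0, 1)

Answer: (3, 0, 1)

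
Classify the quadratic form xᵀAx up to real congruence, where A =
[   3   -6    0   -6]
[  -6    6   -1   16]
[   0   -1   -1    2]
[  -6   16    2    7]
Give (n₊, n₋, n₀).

Answer: (1, 3, 0)

Derivation:
step 0: pivot 3 → sign +
step 1: pivot -6 → sign −
step 2: pivot -5/6 → sign −
step 3: pivot -1/5 → sign −
signature = (1, 3, 0)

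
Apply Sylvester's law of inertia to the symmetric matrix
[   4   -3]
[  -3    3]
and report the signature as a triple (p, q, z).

Answer: (2, 0, 0)

Derivation:
step 0: pivot 4 → sign +
step 1: pivot 3/4 → sign +
signature = (2, 0, 0)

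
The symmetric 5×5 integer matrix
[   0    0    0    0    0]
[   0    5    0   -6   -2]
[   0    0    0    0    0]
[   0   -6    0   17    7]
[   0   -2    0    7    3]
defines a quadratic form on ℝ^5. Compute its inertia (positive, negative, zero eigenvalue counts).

Answer: (3, 0, 2)

Derivation:
step 0: pivot 5 → sign +
step 1: pivot 49/5 → sign +
step 2: pivot 2/49 → sign +
step 3: row/col 3 already zero → sign 0
step 4: row/col 4 already zero → sign 0
signature = (3, 0, 2)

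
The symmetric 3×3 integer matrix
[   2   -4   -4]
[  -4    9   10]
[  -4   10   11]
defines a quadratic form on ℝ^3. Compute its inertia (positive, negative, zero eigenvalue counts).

step 0: pivot 2 → sign +
step 1: pivot 1 → sign +
step 2: pivot -1 → sign −
signature = (2, 1, 0)

Answer: (2, 1, 0)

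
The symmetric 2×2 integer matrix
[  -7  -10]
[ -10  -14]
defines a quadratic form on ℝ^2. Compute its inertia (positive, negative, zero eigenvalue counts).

step 0: pivot -7 → sign −
step 1: pivot 2/7 → sign +
signature = (1, 1, 0)

Answer: (1, 1, 0)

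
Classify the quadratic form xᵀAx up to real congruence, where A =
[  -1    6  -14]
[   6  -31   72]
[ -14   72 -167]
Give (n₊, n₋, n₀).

Answer: (2, 1, 0)

Derivation:
step 0: pivot -1 → sign −
step 1: pivot 5 → sign +
step 2: pivot 1/5 → sign +
signature = (2, 1, 0)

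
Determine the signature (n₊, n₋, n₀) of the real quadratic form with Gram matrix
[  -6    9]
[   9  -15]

Answer: (0, 2, 0)

Derivation:
step 0: pivot -6 → sign −
step 1: pivot -3/2 → sign −
signature = (0, 2, 0)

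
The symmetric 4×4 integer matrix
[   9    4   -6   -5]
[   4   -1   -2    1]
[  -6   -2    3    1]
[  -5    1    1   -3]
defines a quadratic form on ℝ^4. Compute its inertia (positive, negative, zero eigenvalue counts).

step 0: pivot 9 → sign +
step 1: pivot -25/9 → sign −
step 2: pivot -21/25 → sign −
step 3: pivot 6/7 → sign +
signature = (2, 2, 0)

Answer: (2, 2, 0)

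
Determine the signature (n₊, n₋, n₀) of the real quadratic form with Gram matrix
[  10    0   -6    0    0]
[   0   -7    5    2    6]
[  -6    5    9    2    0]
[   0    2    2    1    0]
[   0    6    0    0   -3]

step 0: pivot 10 → sign +
step 1: pivot -7 → sign −
step 2: pivot 314/35 → sign +
step 3: pivot 41/157 → sign +
step 4: pivot 3/41 → sign +
signature = (4, 1, 0)

Answer: (4, 1, 0)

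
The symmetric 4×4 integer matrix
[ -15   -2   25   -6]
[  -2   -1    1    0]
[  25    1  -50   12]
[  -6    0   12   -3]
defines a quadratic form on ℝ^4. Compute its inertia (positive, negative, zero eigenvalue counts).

step 0: pivot -15 → sign −
step 1: pivot -11/15 → sign −
step 2: pivot -10/11 → sign −
step 3: pivot 3/5 → sign +
signature = (1, 3, 0)

Answer: (1, 3, 0)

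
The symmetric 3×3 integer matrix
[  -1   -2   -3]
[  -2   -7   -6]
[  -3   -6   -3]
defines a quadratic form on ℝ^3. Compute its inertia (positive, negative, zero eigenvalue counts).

step 0: pivot -1 → sign −
step 1: pivot -3 → sign −
step 2: pivot 6 → sign +
signature = (1, 2, 0)

Answer: (1, 2, 0)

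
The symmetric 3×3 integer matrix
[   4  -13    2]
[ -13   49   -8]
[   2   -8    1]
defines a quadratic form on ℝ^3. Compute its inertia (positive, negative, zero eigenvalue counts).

Answer: (2, 1, 0)

Derivation:
step 0: pivot 4 → sign +
step 1: pivot 27/4 → sign +
step 2: pivot -1/3 → sign −
signature = (2, 1, 0)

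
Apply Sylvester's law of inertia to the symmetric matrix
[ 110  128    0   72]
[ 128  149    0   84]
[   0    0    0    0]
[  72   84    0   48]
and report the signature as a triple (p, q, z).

step 0: pivot 110 → sign +
step 1: pivot 3/55 → sign +
step 2: row/col 2 already zero → sign 0
step 3: row/col 3 already zero → sign 0
signature = (2, 0, 2)

Answer: (2, 0, 2)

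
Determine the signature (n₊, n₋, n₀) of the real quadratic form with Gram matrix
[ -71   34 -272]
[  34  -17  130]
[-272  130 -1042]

Answer: (1, 2, 0)

Derivation:
step 0: pivot -71 → sign −
step 1: pivot -51/71 → sign −
step 2: pivot 2/17 → sign +
signature = (1, 2, 0)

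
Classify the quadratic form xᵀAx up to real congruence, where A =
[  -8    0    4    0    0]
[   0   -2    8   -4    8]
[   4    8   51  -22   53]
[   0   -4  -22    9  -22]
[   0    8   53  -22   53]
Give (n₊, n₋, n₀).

step 0: pivot -8 → sign −
step 1: pivot -2 → sign −
step 2: pivot 85 → sign +
step 3: pivot 1/85 → sign +
step 4: row/col 4 already zero → sign 0
signature = (2, 2, 1)

Answer: (2, 2, 1)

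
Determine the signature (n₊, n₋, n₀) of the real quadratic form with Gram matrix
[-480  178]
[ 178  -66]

step 0: pivot -480 → sign −
step 1: pivot 1/120 → sign +
signature = (1, 1, 0)

Answer: (1, 1, 0)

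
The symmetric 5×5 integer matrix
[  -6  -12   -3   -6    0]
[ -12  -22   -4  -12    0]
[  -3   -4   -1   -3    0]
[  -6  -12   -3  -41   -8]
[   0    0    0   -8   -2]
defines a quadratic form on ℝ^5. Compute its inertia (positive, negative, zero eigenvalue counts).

step 0: pivot -6 → sign −
step 1: pivot 2 → sign +
step 2: pivot -3/2 → sign −
step 3: pivot -35 → sign −
step 4: pivot -6/35 → sign −
signature = (1, 4, 0)

Answer: (1, 4, 0)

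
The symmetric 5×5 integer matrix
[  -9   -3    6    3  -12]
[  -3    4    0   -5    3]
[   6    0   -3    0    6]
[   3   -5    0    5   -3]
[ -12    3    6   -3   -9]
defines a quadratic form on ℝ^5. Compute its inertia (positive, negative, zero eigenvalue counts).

Answer: (2, 3, 0)

Derivation:
step 0: pivot -9 → sign −
step 1: pivot 5 → sign +
step 2: pivot 1/5 → sign +
step 3: pivot -2 → sign −
step 4: pivot -3/2 → sign −
signature = (2, 3, 0)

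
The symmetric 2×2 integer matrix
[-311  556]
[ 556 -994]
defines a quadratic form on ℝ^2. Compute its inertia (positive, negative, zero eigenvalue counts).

step 0: pivot -311 → sign −
step 1: pivot 2/311 → sign +
signature = (1, 1, 0)

Answer: (1, 1, 0)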